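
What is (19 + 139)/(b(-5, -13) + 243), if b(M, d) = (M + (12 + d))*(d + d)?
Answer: 158/399 ≈ 0.39599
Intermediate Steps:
b(M, d) = 2*d*(12 + M + d) (b(M, d) = (12 + M + d)*(2*d) = 2*d*(12 + M + d))
(19 + 139)/(b(-5, -13) + 243) = (19 + 139)/(2*(-13)*(12 - 5 - 13) + 243) = 158/(2*(-13)*(-6) + 243) = 158/(156 + 243) = 158/399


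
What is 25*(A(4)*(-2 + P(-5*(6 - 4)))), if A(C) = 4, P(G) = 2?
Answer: 0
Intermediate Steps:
25*(A(4)*(-2 + P(-5*(6 - 4)))) = 25*(4*(-2 + 2)) = 25*(4*0) = 25*0 = 0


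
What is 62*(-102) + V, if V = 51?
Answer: -6273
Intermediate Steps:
62*(-102) + V = 62*(-102) + 51 = -6324 + 51 = -6273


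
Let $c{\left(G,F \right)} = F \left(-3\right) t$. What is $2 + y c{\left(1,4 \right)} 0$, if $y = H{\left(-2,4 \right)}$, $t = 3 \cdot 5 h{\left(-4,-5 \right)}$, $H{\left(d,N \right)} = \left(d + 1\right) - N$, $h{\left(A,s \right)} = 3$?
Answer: $2$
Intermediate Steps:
$H{\left(d,N \right)} = 1 + d - N$ ($H{\left(d,N \right)} = \left(1 + d\right) - N = 1 + d - N$)
$t = 45$ ($t = 3 \cdot 5 \cdot 3 = 15 \cdot 3 = 45$)
$y = -5$ ($y = 1 - 2 - 4 = -5$)
$c{\left(G,F \right)} = - 135 F$ ($c{\left(G,F \right)} = F \left(-3\right) 45 = - 3 F 45 = - 135 F$)
$2 + y c{\left(1,4 \right)} 0 = 2 + - 5 \left(\left(-135\right) 4\right) 0 = 2 + \left(-5\right) \left(-540\right) 0 = 2 + 2700 \cdot 0 = 2 + 0 = 2$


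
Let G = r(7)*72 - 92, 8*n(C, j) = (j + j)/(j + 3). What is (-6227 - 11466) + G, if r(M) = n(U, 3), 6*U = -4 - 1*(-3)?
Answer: -17776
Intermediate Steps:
U = -⅙ (U = (-4 - 1*(-3))/6 = (-4 + 3)/6 = (⅙)*(-1) = -⅙ ≈ -0.16667)
n(C, j) = j/(4*(3 + j)) (n(C, j) = ((j + j)/(j + 3))/8 = ((2*j)/(3 + j))/8 = (2*j/(3 + j))/8 = j/(4*(3 + j)))
r(M) = ⅛ (r(M) = (¼)*3/(3 + 3) = (¼)*3/6 = (¼)*3*(⅙) = ⅛)
G = -83 (G = (⅛)*72 - 92 = 9 - 92 = -83)
(-6227 - 11466) + G = (-6227 - 11466) - 83 = -17693 - 83 = -17776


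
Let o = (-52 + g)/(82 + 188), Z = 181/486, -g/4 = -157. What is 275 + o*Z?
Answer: 1005271/3645 ≈ 275.79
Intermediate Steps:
g = 628 (g = -4*(-157) = 628)
Z = 181/486 (Z = 181*(1/486) = 181/486 ≈ 0.37243)
o = 32/15 (o = (-52 + 628)/(82 + 188) = 576/270 = 576*(1/270) = 32/15 ≈ 2.1333)
275 + o*Z = 275 + (32/15)*(181/486) = 275 + 2896/3645 = 1005271/3645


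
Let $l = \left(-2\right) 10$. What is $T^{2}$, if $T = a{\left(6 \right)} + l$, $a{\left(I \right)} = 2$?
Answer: $324$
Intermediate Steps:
$l = -20$
$T = -18$ ($T = 2 - 20 = -18$)
$T^{2} = \left(-18\right)^{2} = 324$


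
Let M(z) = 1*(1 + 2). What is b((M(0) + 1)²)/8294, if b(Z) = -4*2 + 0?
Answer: -4/4147 ≈ -0.00096455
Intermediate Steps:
M(z) = 3 (M(z) = 1*3 = 3)
b(Z) = -8 (b(Z) = -8 + 0 = -8)
b((M(0) + 1)²)/8294 = -8/8294 = -8*1/8294 = -4/4147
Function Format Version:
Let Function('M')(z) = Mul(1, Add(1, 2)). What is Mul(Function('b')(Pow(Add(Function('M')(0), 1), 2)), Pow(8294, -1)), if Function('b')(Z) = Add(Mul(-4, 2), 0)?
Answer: Rational(-4, 4147) ≈ -0.00096455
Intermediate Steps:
Function('M')(z) = 3 (Function('M')(z) = Mul(1, 3) = 3)
Function('b')(Z) = -8 (Function('b')(Z) = Add(-8, 0) = -8)
Mul(Function('b')(Pow(Add(Function('M')(0), 1), 2)), Pow(8294, -1)) = Mul(-8, Pow(8294, -1)) = Mul(-8, Rational(1, 8294)) = Rational(-4, 4147)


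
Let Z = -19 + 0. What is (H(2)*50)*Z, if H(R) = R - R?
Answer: 0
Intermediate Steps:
H(R) = 0
Z = -19
(H(2)*50)*Z = (0*50)*(-19) = 0*(-19) = 0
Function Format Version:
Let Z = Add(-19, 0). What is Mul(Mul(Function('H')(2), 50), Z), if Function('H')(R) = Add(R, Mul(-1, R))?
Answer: 0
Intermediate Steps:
Function('H')(R) = 0
Z = -19
Mul(Mul(Function('H')(2), 50), Z) = Mul(Mul(0, 50), -19) = Mul(0, -19) = 0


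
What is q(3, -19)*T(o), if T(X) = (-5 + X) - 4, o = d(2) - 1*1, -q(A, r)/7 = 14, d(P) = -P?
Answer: 1176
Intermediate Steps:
d(P) = -P
q(A, r) = -98 (q(A, r) = -7*14 = -98)
o = -3 (o = -1*2 - 1*1 = -2 - 1 = -3)
T(X) = -9 + X
q(3, -19)*T(o) = -98*(-9 - 3) = -98*(-12) = 1176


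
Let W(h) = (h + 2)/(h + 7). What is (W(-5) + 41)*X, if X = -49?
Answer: -3871/2 ≈ -1935.5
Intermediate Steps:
W(h) = (2 + h)/(7 + h)
(W(-5) + 41)*X = ((2 - 5)/(7 - 5) + 41)*(-49) = (-3/2 + 41)*(-49) = (79/2)*(-49) = -3871/2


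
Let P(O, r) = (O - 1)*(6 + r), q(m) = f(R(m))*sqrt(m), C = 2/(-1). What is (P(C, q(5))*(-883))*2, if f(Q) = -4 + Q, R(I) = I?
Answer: 31788 + 5298*sqrt(5) ≈ 43635.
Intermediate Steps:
C = -2 (C = 2*(-1) = -2)
q(m) = sqrt(m)*(-4 + m) (q(m) = (-4 + m)*sqrt(m) = sqrt(m)*(-4 + m))
P(O, r) = (-1 + O)*(6 + r)
(P(C, q(5))*(-883))*2 = ((-6 - sqrt(5)*(-4 + 5) + 6*(-2) - 2*sqrt(5)*(-4 + 5))*(-883))*2 = ((-6 - sqrt(5) - 12 - 2*sqrt(5))*(-883))*2 = ((-18 - 3*sqrt(5))*(-883))*2 = (15894 + 2649*sqrt(5))*2 = 31788 + 5298*sqrt(5)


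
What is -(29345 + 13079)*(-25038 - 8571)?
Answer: 1425828216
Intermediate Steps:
-(29345 + 13079)*(-25038 - 8571) = -42424*(-33609) = -1*(-1425828216) = 1425828216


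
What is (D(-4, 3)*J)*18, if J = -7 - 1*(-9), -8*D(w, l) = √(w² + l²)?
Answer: -45/2 ≈ -22.500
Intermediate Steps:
D(w, l) = -√(l² + w²)/8 (D(w, l) = -√(w² + l²)/8 = -√(l² + w²)/8)
J = 2 (J = -7 + 9 = 2)
(D(-4, 3)*J)*18 = (-√(3² + (-4)²)/8*2)*18 = (-√(9 + 16)/8*2)*18 = (-√25/8*2)*18 = (-⅛*5*2)*18 = -5/8*2*18 = -5/4*18 = -45/2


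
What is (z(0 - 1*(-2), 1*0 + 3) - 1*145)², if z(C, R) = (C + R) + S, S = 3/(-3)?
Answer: 19881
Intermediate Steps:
S = -1 (S = -⅓*3 = -1)
z(C, R) = -1 + C + R (z(C, R) = (C + R) - 1 = -1 + C + R)
(z(0 - 1*(-2), 1*0 + 3) - 1*145)² = ((-1 + (0 - 1*(-2)) + (1*0 + 3)) - 1*145)² = ((-1 + (0 + 2) + (0 + 3)) - 145)² = ((-1 + 2 + 3) - 145)² = (4 - 145)² = (-141)² = 19881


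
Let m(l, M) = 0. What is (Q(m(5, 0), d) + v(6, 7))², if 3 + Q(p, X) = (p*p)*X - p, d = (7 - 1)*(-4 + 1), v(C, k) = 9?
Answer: 36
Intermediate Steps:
d = -18 (d = 6*(-3) = -18)
Q(p, X) = -3 - p + X*p² (Q(p, X) = -3 + ((p*p)*X - p) = -3 + (p²*X - p) = -3 + (X*p² - p) = -3 + (-p + X*p²) = -3 - p + X*p²)
(Q(m(5, 0), d) + v(6, 7))² = ((-3 - 1*0 - 18*0²) + 9)² = ((-3 + 0 - 18*0) + 9)² = ((-3 + 0 + 0) + 9)² = (-3 + 9)² = 6² = 36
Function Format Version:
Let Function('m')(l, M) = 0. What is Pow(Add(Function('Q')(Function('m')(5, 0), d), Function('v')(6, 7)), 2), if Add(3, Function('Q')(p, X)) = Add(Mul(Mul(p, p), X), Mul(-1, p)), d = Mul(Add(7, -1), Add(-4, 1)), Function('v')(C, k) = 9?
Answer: 36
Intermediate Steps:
d = -18 (d = Mul(6, -3) = -18)
Function('Q')(p, X) = Add(-3, Mul(-1, p), Mul(X, Pow(p, 2))) (Function('Q')(p, X) = Add(-3, Add(Mul(Mul(p, p), X), Mul(-1, p))) = Add(-3, Add(Mul(Pow(p, 2), X), Mul(-1, p))) = Add(-3, Add(Mul(X, Pow(p, 2)), Mul(-1, p))) = Add(-3, Add(Mul(-1, p), Mul(X, Pow(p, 2)))) = Add(-3, Mul(-1, p), Mul(X, Pow(p, 2))))
Pow(Add(Function('Q')(Function('m')(5, 0), d), Function('v')(6, 7)), 2) = Pow(Add(Add(-3, Mul(-1, 0), Mul(-18, Pow(0, 2))), 9), 2) = Pow(Add(Add(-3, 0, Mul(-18, 0)), 9), 2) = Pow(Add(Add(-3, 0, 0), 9), 2) = Pow(Add(-3, 9), 2) = Pow(6, 2) = 36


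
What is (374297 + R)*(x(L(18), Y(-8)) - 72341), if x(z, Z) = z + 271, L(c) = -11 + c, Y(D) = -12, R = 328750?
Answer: -50663675961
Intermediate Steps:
x(z, Z) = 271 + z
(374297 + R)*(x(L(18), Y(-8)) - 72341) = (374297 + 328750)*((271 + (-11 + 18)) - 72341) = 703047*((271 + 7) - 72341) = 703047*(278 - 72341) = 703047*(-72063) = -50663675961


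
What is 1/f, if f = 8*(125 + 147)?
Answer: 1/2176 ≈ 0.00045956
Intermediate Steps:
f = 2176 (f = 8*272 = 2176)
1/f = 1/2176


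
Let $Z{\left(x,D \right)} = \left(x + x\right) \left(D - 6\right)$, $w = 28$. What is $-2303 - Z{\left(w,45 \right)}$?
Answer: $-4487$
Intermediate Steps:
$Z{\left(x,D \right)} = 2 x \left(-6 + D\right)$
$-2303 - Z{\left(w,45 \right)} = -2303 - 2 \cdot 28 \left(-6 + 45\right) = -2303 - 2 \cdot 28 \cdot 39 = -2303 - 2184 = -4487$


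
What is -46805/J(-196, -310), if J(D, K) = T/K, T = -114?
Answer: -7254775/57 ≈ -1.2728e+5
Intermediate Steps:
J(D, K) = -114/K
-46805/J(-196, -310) = -46805/((-114/(-310))) = -46805/((-114*(-1/310))) = -46805/57/155 = -46805*155/57 = -7254775/57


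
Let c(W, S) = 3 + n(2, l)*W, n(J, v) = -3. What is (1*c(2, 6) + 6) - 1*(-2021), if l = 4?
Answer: 2024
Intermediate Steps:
c(W, S) = 3 - 3*W
(1*c(2, 6) + 6) - 1*(-2021) = (1*(3 - 3*2) + 6) - 1*(-2021) = (1*(3 - 6) + 6) + 2021 = (1*(-3) + 6) + 2021 = (-3 + 6) + 2021 = 3 + 2021 = 2024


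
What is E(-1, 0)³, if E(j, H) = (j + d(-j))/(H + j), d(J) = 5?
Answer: -64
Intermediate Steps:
E(j, H) = (5 + j)/(H + j) (E(j, H) = (j + 5)/(H + j) = (5 + j)/(H + j))
E(-1, 0)³ = ((5 - 1)/(0 - 1))³ = (4/(-1))³ = (-1*4)³ = (-4)³ = -64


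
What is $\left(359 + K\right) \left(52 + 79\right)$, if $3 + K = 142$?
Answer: $65238$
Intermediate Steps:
$K = 139$ ($K = -3 + 142 = 139$)
$\left(359 + K\right) \left(52 + 79\right) = \left(359 + 139\right) \left(52 + 79\right) = 498 \cdot 131 = 65238$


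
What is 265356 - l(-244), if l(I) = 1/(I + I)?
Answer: 129493729/488 ≈ 2.6536e+5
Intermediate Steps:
l(I) = 1/(2*I)
265356 - l(-244) = 265356 - 1/(2*(-244)) = 265356 - (-1)/(2*244) = 265356 - 1*(-1/488) = 265356 + 1/488 = 129493729/488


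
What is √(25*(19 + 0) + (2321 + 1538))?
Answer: √4334 ≈ 65.833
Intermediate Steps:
√(25*(19 + 0) + (2321 + 1538)) = √(25*19 + 3859) = √(475 + 3859) = √4334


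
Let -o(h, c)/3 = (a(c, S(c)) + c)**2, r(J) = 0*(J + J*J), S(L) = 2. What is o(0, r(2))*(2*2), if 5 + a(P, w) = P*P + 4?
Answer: -12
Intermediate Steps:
a(P, w) = -1 + P**2 (a(P, w) = -5 + (P*P + 4) = -5 + (P**2 + 4) = -5 + (4 + P**2) = -1 + P**2)
r(J) = 0 (r(J) = 0*(J + J**2) = 0)
o(h, c) = -3*(-1 + c + c**2)**2 (o(h, c) = -3*((-1 + c**2) + c)**2 = -3*(-1 + c + c**2)**2)
o(0, r(2))*(2*2) = (-3*(-1 + 0 + 0**2)**2)*(2*2) = -3*(-1 + 0 + 0)**2*4 = -3*(-1)**2*4 = -3*1*4 = -3*4 = -12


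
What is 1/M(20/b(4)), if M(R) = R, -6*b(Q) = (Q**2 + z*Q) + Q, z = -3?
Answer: -1/15 ≈ -0.066667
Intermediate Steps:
b(Q) = -Q**2/6 + Q/3 (b(Q) = -((Q**2 - 3*Q) + Q)/6 = -(Q**2 - 2*Q)/6 = -Q**2/6 + Q/3)
1/M(20/b(4)) = 1/(20/(((1/6)*4*(2 - 1*4)))) = 1/(20/(((1/6)*4*(2 - 4)))) = 1/(20/(((1/6)*4*(-2)))) = 1/(20/(-4/3)) = 1/(20*(-3/4)) = 1/(-15) = -1/15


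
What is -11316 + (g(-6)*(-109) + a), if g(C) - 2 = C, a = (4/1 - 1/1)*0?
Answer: -10880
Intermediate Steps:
a = 0 (a = (4*1 - 1*1)*0 = (4 - 1)*0 = 3*0 = 0)
g(C) = 2 + C
-11316 + (g(-6)*(-109) + a) = -11316 + ((2 - 6)*(-109) + 0) = -11316 + (-4*(-109) + 0) = -11316 + (436 + 0) = -11316 + 436 = -10880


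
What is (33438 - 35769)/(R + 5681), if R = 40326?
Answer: -2331/46007 ≈ -0.050666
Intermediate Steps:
(33438 - 35769)/(R + 5681) = (33438 - 35769)/(40326 + 5681) = -2331/46007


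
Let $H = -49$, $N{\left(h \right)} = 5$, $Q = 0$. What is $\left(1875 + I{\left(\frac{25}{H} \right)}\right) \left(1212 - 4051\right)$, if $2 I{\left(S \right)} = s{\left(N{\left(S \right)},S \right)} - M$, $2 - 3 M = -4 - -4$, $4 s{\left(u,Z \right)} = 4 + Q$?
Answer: $- \frac{31941589}{6} \approx -5.3236 \cdot 10^{6}$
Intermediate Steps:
$s{\left(u,Z \right)} = 1$ ($s{\left(u,Z \right)} = \frac{4 + 0}{4} = \frac{1}{4} \cdot 4 = 1$)
$M = \frac{2}{3}$ ($M = \frac{2}{3} - \frac{-4 - -4}{3} = \frac{2}{3} - \frac{-4 + 4}{3} = \frac{2}{3} - 0 = \frac{2}{3} + 0 = \frac{2}{3} \approx 0.66667$)
$I{\left(S \right)} = \frac{1}{6}$ ($I{\left(S \right)} = \frac{1 - \frac{2}{3}}{2} = \frac{1}{2} \cdot \frac{1}{3} = \frac{1}{6}$)
$\left(1875 + I{\left(\frac{25}{H} \right)}\right) \left(1212 - 4051\right) = \left(1875 + \frac{1}{6}\right) \left(1212 - 4051\right) = \frac{11251}{6} \left(-2839\right) = - \frac{31941589}{6}$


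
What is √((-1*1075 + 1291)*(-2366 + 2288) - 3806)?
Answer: I*√20654 ≈ 143.72*I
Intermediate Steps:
√((-1*1075 + 1291)*(-2366 + 2288) - 3806) = √((-1075 + 1291)*(-78) - 3806) = √(216*(-78) - 3806) = √(-16848 - 3806) = √(-20654) = I*√20654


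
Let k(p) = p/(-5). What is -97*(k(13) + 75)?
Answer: -35114/5 ≈ -7022.8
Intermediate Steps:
k(p) = -p/5 (k(p) = p*(-⅕) = -p/5)
-97*(k(13) + 75) = -97*(-⅕*13 + 75) = -97*(-13/5 + 75) = -97*362/5 = -35114/5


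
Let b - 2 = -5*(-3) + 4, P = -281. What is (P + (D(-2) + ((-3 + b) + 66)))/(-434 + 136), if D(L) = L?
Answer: 199/298 ≈ 0.66779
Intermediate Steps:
b = 21 (b = 2 + (-5*(-3) + 4) = 2 + (15 + 4) = 2 + 19 = 21)
(P + (D(-2) + ((-3 + b) + 66)))/(-434 + 136) = (-281 + (-2 + ((-3 + 21) + 66)))/(-434 + 136) = (-281 + (-2 + (18 + 66)))/(-298) = (-281 + (-2 + 84))*(-1/298) = (-281 + 82)*(-1/298) = -199*(-1/298) = 199/298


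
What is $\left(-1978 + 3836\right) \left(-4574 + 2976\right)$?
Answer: $-2969084$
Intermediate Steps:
$\left(-1978 + 3836\right) \left(-4574 + 2976\right) = 1858 \left(-1598\right) = -2969084$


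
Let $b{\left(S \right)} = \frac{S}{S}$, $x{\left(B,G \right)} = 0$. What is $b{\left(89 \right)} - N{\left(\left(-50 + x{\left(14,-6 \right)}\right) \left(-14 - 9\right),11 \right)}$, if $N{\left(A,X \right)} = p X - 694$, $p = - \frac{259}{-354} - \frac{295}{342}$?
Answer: $\frac{7026386}{10089} \approx 696.44$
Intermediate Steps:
$b{\left(S \right)} = 1$
$p = - \frac{1321}{10089}$ ($p = \left(-259\right) \left(- \frac{1}{354}\right) - \frac{295}{342} = \frac{259}{354} - \frac{295}{342} = - \frac{1321}{10089} \approx -0.13093$)
$N{\left(A,X \right)} = -694 - \frac{1321 X}{10089}$ ($N{\left(A,X \right)} = - \frac{1321 X}{10089} - 694 = -694 - \frac{1321 X}{10089}$)
$b{\left(89 \right)} - N{\left(\left(-50 + x{\left(14,-6 \right)}\right) \left(-14 - 9\right),11 \right)} = 1 - \left(-694 - \frac{14531}{10089}\right) = 1 - - \frac{7016297}{10089} = 1 + \frac{7016297}{10089} = \frac{7026386}{10089}$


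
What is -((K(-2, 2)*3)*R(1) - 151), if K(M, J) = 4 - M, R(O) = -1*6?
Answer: 259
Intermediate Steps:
R(O) = -6
-((K(-2, 2)*3)*R(1) - 151) = -(((4 - 1*(-2))*3)*(-6) - 151) = -(((4 + 2)*3)*(-6) - 151) = -((6*3)*(-6) - 151) = -(18*(-6) - 151) = -(-108 - 151) = -1*(-259) = 259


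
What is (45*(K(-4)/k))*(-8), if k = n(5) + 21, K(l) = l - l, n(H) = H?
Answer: 0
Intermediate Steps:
K(l) = 0
k = 26 (k = 5 + 21 = 26)
(45*(K(-4)/k))*(-8) = (45*(0/26))*(-8) = (45*(0*(1/26)))*(-8) = (45*0)*(-8) = 0*(-8) = 0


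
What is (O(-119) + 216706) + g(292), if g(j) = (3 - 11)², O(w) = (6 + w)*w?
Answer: 230217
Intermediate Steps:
O(w) = w*(6 + w)
g(j) = 64 (g(j) = (-8)² = 64)
(O(-119) + 216706) + g(292) = (-119*(6 - 119) + 216706) + 64 = (-119*(-113) + 216706) + 64 = (13447 + 216706) + 64 = 230153 + 64 = 230217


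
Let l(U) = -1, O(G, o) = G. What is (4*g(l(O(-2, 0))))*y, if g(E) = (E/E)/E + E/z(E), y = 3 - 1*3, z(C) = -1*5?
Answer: 0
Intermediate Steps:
z(C) = -5
y = 0 (y = 3 - 3 = 0)
g(E) = 1/E - E/5 (g(E) = (E/E)/E + E/(-5) = 1/E + E*(-⅕) = 1/E - E/5)
(4*g(l(O(-2, 0))))*y = (4*(1/(-1) - ⅕*(-1)))*0 = (4*(-1 + ⅕))*0 = (4*(-⅘))*0 = -16/5*0 = 0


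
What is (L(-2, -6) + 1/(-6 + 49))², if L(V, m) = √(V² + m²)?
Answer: 73961/1849 + 4*√10/43 ≈ 40.295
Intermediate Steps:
(L(-2, -6) + 1/(-6 + 49))² = (√((-2)² + (-6)²) + 1/(-6 + 49))² = (√(4 + 36) + 1/43)² = (√40 + 1/43)² = (2*√10 + 1/43)² = (1/43 + 2*√10)²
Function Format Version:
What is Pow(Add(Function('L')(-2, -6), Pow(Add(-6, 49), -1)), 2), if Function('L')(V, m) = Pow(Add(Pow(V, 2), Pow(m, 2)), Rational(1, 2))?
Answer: Add(Rational(73961, 1849), Mul(Rational(4, 43), Pow(10, Rational(1, 2)))) ≈ 40.295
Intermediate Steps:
Pow(Add(Function('L')(-2, -6), Pow(Add(-6, 49), -1)), 2) = Pow(Add(Pow(Add(Pow(-2, 2), Pow(-6, 2)), Rational(1, 2)), Pow(Add(-6, 49), -1)), 2) = Pow(Add(Pow(Add(4, 36), Rational(1, 2)), Pow(43, -1)), 2) = Pow(Add(Pow(40, Rational(1, 2)), Rational(1, 43)), 2) = Pow(Add(Mul(2, Pow(10, Rational(1, 2))), Rational(1, 43)), 2) = Pow(Add(Rational(1, 43), Mul(2, Pow(10, Rational(1, 2)))), 2)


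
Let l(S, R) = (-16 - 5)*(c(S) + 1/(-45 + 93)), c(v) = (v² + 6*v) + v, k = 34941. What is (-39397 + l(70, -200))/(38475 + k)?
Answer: -2441399/1174656 ≈ -2.0784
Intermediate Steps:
c(v) = v² + 7*v
l(S, R) = -7/16 - 21*S*(7 + S) (l(S, R) = (-16 - 5)*(S*(7 + S) + 1/(-45 + 93)) = -21*(S*(7 + S) + 1/48) = -21*(1/48 + S*(7 + S)) = -7/16 - 21*S*(7 + S))
(-39397 + l(70, -200))/(38475 + k) = (-39397 + (-7/16 - 21*70*(7 + 70)))/(38475 + 34941) = (-39397 + (-7/16 - 21*70*77))/73416 = (-39397 + (-7/16 - 113190))*(1/73416) = (-39397 - 1811047/16)*(1/73416) = -2441399/16*1/73416 = -2441399/1174656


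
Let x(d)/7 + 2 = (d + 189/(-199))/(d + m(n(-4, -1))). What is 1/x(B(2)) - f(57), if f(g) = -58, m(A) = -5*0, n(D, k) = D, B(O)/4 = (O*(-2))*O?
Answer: 2502306/43253 ≈ 57.853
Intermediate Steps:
B(O) = -8*O² (B(O) = 4*((O*(-2))*O) = 4*((-2*O)*O) = 4*(-2*O²) = -8*O²)
m(A) = 0
x(d) = -14 + 7*(-189/199 + d)/d (x(d) = -14 + 7*((d + 189/(-199))/(d + 0)) = -14 + 7*((d + 189*(-1/199))/d) = -14 + 7*((d - 189/199)/d) = -14 + 7*((-189/199 + d)/d) = -14 + 7*(-189/199 + d)/d)
1/x(B(2)) - f(57) = 1/(-7 - 1323/(199*((-8*2²)))) - 1*(-58) = 1/(-7 - 1323/(199*((-8*4)))) + 58 = 1/(-7 - 1323/199/(-32)) + 58 = 1/(-7 - 1323/199*(-1/32)) + 58 = 1/(-7 + 1323/6368) + 58 = 1/(-43253/6368) + 58 = -6368/43253 + 58 = 2502306/43253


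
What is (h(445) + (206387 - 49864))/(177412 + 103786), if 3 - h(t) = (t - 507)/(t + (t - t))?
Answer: 34827066/62566555 ≈ 0.55664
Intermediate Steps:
h(t) = 3 - (-507 + t)/t (h(t) = 3 - (t - 507)/(t + (t - t)) = 3 - (-507 + t)/(t + 0) = 3 - (-507 + t)/t)
(h(445) + (206387 - 49864))/(177412 + 103786) = ((2 + 507/445) + (206387 - 49864))/(177412 + 103786) = ((2 + 507*(1/445)) + 156523)/281198 = ((2 + 507/445) + 156523)*(1/281198) = (1397/445 + 156523)*(1/281198) = (69654132/445)*(1/281198) = 34827066/62566555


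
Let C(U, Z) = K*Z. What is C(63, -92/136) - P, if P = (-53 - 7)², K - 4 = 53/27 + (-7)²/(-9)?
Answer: -1652561/459 ≈ -3600.4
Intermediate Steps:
K = 14/27 (K = 4 + (53/27 + (-7)²/(-9)) = 4 + (53*(1/27) + 49*(-⅑)) = 4 + (53/27 - 49/9) = 4 - 94/27 = 14/27 ≈ 0.51852)
C(U, Z) = 14*Z/27
P = 3600 (P = (-60)² = 3600)
C(63, -92/136) - P = 14*(-92/136)/27 - 1*3600 = 14*(-92*1/136)/27 - 3600 = (14/27)*(-23/34) - 3600 = -161/459 - 3600 = -1652561/459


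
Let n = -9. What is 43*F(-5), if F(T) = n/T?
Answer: 387/5 ≈ 77.400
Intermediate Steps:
F(T) = -9/T
43*F(-5) = 43*(-9/(-5)) = 43*(-9*(-1/5)) = 43*(9/5) = 387/5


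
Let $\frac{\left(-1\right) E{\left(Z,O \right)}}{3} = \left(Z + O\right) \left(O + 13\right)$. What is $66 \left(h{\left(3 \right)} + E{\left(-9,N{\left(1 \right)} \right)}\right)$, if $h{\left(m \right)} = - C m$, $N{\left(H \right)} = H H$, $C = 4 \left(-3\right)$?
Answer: $24552$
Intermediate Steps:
$C = -12$
$N{\left(H \right)} = H^{2}$
$E{\left(Z,O \right)} = - 3 \left(13 + O\right) \left(O + Z\right)$ ($E{\left(Z,O \right)} = - 3 \left(Z + O\right) \left(O + 13\right) = - 3 \left(O + Z\right) \left(13 + O\right) = - 3 \left(13 + O\right) \left(O + Z\right)$)
$h{\left(m \right)} = 12 m$ ($h{\left(m \right)} = \left(-1\right) \left(-12\right) m = 12 m$)
$66 \left(h{\left(3 \right)} + E{\left(-9,N{\left(1 \right)} \right)}\right) = 66 \left(12 \cdot 3 - \left(-351 + 3 + 39 + 3 \cdot 1^{2} \left(-9\right)\right)\right) = 66 \left(36 - \left(-312 - 27 + 3\right)\right) = 66 \left(36 + \left(-39 + 351 - 3 + 27\right)\right) = 66 \left(36 + 336\right) = 66 \cdot 372 = 24552$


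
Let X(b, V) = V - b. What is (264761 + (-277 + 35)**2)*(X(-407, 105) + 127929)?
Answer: 41528186325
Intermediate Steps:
(264761 + (-277 + 35)**2)*(X(-407, 105) + 127929) = (264761 + (-277 + 35)**2)*((105 - 1*(-407)) + 127929) = (264761 + (-242)**2)*((105 + 407) + 127929) = (264761 + 58564)*(512 + 127929) = 323325*128441 = 41528186325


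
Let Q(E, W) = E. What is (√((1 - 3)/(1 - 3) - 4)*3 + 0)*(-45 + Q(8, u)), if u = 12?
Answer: -111*I*√3 ≈ -192.26*I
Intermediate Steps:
(√((1 - 3)/(1 - 3) - 4)*3 + 0)*(-45 + Q(8, u)) = (√((1 - 3)/(1 - 3) - 4)*3 + 0)*(-45 + 8) = (√(-2/(-2) - 4)*3 + 0)*(-37) = (√(-2*(-½) - 4)*3 + 0)*(-37) = (√(1 - 4)*3 + 0)*(-37) = (√(-3)*3 + 0)*(-37) = ((I*√3)*3 + 0)*(-37) = (3*I*√3 + 0)*(-37) = (3*I*√3)*(-37) = -111*I*√3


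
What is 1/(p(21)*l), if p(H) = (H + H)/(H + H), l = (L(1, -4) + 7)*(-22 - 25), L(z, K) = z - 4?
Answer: -1/188 ≈ -0.0053191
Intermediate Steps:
L(z, K) = -4 + z
l = -188 (l = ((-4 + 1) + 7)*(-22 - 25) = (-3 + 7)*(-47) = 4*(-47) = -188)
p(H) = 1 (p(H) = (2*H)/((2*H)) = (2*H)*(1/(2*H)) = 1)
1/(p(21)*l) = 1/(1*(-188)) = 1/(-188) = -1/188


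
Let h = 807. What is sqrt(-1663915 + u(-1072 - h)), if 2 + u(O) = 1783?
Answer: I*sqrt(1662134) ≈ 1289.2*I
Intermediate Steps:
u(O) = 1781 (u(O) = -2 + 1783 = 1781)
sqrt(-1663915 + u(-1072 - h)) = sqrt(-1663915 + 1781) = sqrt(-1662134) = I*sqrt(1662134)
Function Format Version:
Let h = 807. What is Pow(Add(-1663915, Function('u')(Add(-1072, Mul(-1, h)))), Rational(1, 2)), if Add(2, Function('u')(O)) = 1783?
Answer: Mul(I, Pow(1662134, Rational(1, 2))) ≈ Mul(1289.2, I)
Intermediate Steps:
Function('u')(O) = 1781 (Function('u')(O) = Add(-2, 1783) = 1781)
Pow(Add(-1663915, Function('u')(Add(-1072, Mul(-1, h)))), Rational(1, 2)) = Pow(Add(-1663915, 1781), Rational(1, 2)) = Pow(-1662134, Rational(1, 2)) = Mul(I, Pow(1662134, Rational(1, 2)))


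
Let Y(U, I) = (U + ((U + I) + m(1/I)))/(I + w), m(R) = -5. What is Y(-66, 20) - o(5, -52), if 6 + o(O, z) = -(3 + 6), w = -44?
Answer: 159/8 ≈ 19.875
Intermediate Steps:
o(O, z) = -15 (o(O, z) = -6 - (3 + 6) = -6 - 1*9 = -6 - 9 = -15)
Y(U, I) = (-5 + I + 2*U)/(-44 + I) (Y(U, I) = (U + ((U + I) - 5))/(I - 44) = (U + ((I + U) - 5))/(-44 + I) = (U + (-5 + I + U))/(-44 + I) = (-5 + I + 2*U)/(-44 + I))
Y(-66, 20) - o(5, -52) = (-5 + 20 + 2*(-66))/(-44 + 20) - 1*(-15) = (-5 + 20 - 132)/(-24) + 15 = -1/24*(-117) + 15 = 39/8 + 15 = 159/8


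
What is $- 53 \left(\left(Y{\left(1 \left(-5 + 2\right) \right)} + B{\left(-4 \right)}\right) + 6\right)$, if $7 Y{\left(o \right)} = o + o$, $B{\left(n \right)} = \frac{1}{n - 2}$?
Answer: $- \frac{11077}{42} \approx -263.74$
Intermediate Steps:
$B{\left(n \right)} = \frac{1}{-2 + n}$
$Y{\left(o \right)} = \frac{2 o}{7}$ ($Y{\left(o \right)} = \frac{o + o}{7} = \frac{2 o}{7}$)
$- 53 \left(\left(Y{\left(1 \left(-5 + 2\right) \right)} + B{\left(-4 \right)}\right) + 6\right) = - 53 \left(\left(\frac{2 \cdot 1 \left(-5 + 2\right)}{7} + \frac{1}{-2 - 4}\right) + 6\right) = - 53 \left(\left(\frac{2 \cdot 1 \left(-3\right)}{7} + \frac{1}{-6}\right) + 6\right) = - 53 \left(\left(\frac{2}{7} \left(-3\right) - \frac{1}{6}\right) + 6\right) = - 53 \left(\left(- \frac{6}{7} - \frac{1}{6}\right) + 6\right) = - 53 \left(- \frac{43}{42} + 6\right) = \left(-53\right) \frac{209}{42} = - \frac{11077}{42}$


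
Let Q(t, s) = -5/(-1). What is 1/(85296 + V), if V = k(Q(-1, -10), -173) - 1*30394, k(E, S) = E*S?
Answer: 1/54037 ≈ 1.8506e-5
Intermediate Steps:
Q(t, s) = 5 (Q(t, s) = -5*(-1) = 5)
V = -31259 (V = 5*(-173) - 1*30394 = -865 - 30394 = -31259)
1/(85296 + V) = 1/(85296 - 31259) = 1/54037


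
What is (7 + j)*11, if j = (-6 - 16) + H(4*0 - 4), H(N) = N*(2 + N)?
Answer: -77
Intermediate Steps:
j = -14 (j = (-6 - 16) + (4*0 - 4)*(2 + (4*0 - 4)) = -22 + (0 - 4)*(2 + (0 - 4)) = -22 - 4*(2 - 4) = -22 - 4*(-2) = -22 + 8 = -14)
(7 + j)*11 = (7 - 14)*11 = -7*11 = -77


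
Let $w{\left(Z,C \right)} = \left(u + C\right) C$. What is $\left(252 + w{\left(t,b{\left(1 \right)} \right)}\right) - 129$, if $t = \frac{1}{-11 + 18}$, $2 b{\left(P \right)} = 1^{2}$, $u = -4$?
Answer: $\frac{485}{4} \approx 121.25$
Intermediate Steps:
$b{\left(P \right)} = \frac{1}{2}$ ($b{\left(P \right)} = \frac{1^{2}}{2} = \frac{1}{2} \cdot 1 = \frac{1}{2}$)
$t = \frac{1}{7} \approx 0.14286$
$w{\left(Z,C \right)} = C \left(-4 + C\right)$ ($w{\left(Z,C \right)} = \left(-4 + C\right) C = C \left(-4 + C\right)$)
$\left(252 + w{\left(t,b{\left(1 \right)} \right)}\right) - 129 = \left(252 + \frac{-4 + \frac{1}{2}}{2}\right) - 129 = \left(252 + \frac{1}{2} \left(- \frac{7}{2}\right)\right) - 129 = \left(252 - \frac{7}{4}\right) - 129 = \frac{1001}{4} - 129 = \frac{485}{4}$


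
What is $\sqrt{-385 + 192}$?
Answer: $i \sqrt{193} \approx 13.892 i$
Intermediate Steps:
$\sqrt{-385 + 192} = \sqrt{-193} = i \sqrt{193}$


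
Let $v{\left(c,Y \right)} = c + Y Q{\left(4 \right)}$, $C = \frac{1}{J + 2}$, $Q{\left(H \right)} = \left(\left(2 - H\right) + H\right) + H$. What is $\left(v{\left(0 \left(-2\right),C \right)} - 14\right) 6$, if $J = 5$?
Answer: $- \frac{552}{7} \approx -78.857$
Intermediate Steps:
$Q{\left(H \right)} = 2 + H$
$C = \frac{1}{7}$ ($C = \frac{1}{5 + 2} = \frac{1}{7} \approx 0.14286$)
$v{\left(c,Y \right)} = c + 6 Y$ ($v{\left(c,Y \right)} = c + Y \left(2 + 4\right) = c + Y 6 = c + 6 Y$)
$\left(v{\left(0 \left(-2\right),C \right)} - 14\right) 6 = \left(\left(0 \left(-2\right) + 6 \cdot \frac{1}{7}\right) - 14\right) 6 = \left(\left(0 + \frac{6}{7}\right) - 14\right) 6 = \left(\frac{6}{7} - 14\right) 6 = \left(- \frac{92}{7}\right) 6 = - \frac{552}{7}$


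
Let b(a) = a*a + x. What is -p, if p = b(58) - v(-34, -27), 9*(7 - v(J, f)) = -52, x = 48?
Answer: -30593/9 ≈ -3399.2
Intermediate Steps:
v(J, f) = 115/9 (v(J, f) = 7 - ⅑*(-52) = 7 + 52/9 = 115/9)
b(a) = 48 + a² (b(a) = a*a + 48 = a² + 48 = 48 + a²)
p = 30593/9 (p = (48 + 58²) - 1*115/9 = (48 + 3364) - 115/9 = 3412 - 115/9 = 30593/9 ≈ 3399.2)
-p = -1*30593/9 = -30593/9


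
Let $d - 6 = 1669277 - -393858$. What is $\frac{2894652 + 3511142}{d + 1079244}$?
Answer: $\frac{6405794}{3142385} \approx 2.0385$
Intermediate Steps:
$d = 2063141$ ($d = 6 + \left(1669277 - -393858\right) = 6 + \left(1669277 + 393858\right) = 6 + 2063135 = 2063141$)
$\frac{2894652 + 3511142}{d + 1079244} = \frac{2894652 + 3511142}{2063141 + 1079244} = \frac{6405794}{3142385}$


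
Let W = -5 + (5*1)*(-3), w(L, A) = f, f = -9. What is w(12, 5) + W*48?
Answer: -969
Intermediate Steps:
w(L, A) = -9
W = -20 (W = -5 + 5*(-3) = -5 - 15 = -20)
w(12, 5) + W*48 = -9 - 20*48 = -9 - 960 = -969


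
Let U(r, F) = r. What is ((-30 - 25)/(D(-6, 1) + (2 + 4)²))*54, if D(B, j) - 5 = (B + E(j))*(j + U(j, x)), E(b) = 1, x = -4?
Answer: -2970/31 ≈ -95.806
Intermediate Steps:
D(B, j) = 5 + 2*j*(1 + B) (D(B, j) = 5 + (B + 1)*(j + j) = 5 + (1 + B)*(2*j) = 5 + 2*j*(1 + B))
((-30 - 25)/(D(-6, 1) + (2 + 4)²))*54 = ((-30 - 25)/((5 + 2*1 + 2*(-6)*1) + (2 + 4)²))*54 = -55/((5 + 2 - 12) + 6²)*54 = -55/(-5 + 36)*54 = -55/31*54 = -2970/31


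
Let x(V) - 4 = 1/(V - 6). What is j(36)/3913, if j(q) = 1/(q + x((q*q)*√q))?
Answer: 1110/173737759 ≈ 6.3889e-6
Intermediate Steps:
x(V) = 4 + 1/(-6 + V) (x(V) = 4 + 1/(V - 6) = 4 + 1/(-6 + V))
j(q) = 1/(q + (-23 + 4*q^(5/2))/(-6 + q^(5/2))) (j(q) = 1/(q + (-23 + 4*((q*q)*√q))/(-6 + (q*q)*√q)) = 1/(q + (-23 + 4*(q²*√q))/(-6 + q²*√q)) = 1/(q + (-23 + 4*q^(5/2))/(-6 + q^(5/2))))
j(36)/3913 = ((-6 + 36^(5/2))/(-23 + 4*36^(5/2) + 36*(-6 + 36^(5/2))))/3913 = ((-6 + 7776)/(-23 + 4*7776 + 36*(-6 + 7776)))*(1/3913) = (7770/(-23 + 31104 + 36*7770))*(1/3913) = (7770/(-23 + 31104 + 279720))*(1/3913) = (7770/310801)*(1/3913) = 1110/173737759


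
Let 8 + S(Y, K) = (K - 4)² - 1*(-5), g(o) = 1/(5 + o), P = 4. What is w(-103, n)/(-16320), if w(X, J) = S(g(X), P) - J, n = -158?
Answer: -31/3264 ≈ -0.0094976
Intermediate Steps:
S(Y, K) = -3 + (-4 + K)² (S(Y, K) = -8 + ((K - 4)² - 1*(-5)) = -8 + ((-4 + K)² + 5) = -8 + (5 + (-4 + K)²) = -3 + (-4 + K)²)
w(X, J) = -3 - J (w(X, J) = (-3 + (-4 + 4)²) - J = (-3 + 0²) - J = (-3 + 0) - J = -3 - J)
w(-103, n)/(-16320) = (-3 - 1*(-158))/(-16320) = (-3 + 158)*(-1/16320) = 155*(-1/16320) = -31/3264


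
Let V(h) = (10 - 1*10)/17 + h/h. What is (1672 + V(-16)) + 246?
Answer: 1919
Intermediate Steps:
V(h) = 1 (V(h) = (10 - 10)*(1/17) + 1 = 0*(1/17) + 1 = 0 + 1 = 1)
(1672 + V(-16)) + 246 = (1672 + 1) + 246 = 1673 + 246 = 1919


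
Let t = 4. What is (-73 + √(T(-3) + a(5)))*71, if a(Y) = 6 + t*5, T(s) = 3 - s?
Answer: -5183 + 284*√2 ≈ -4781.4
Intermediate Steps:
a(Y) = 26 (a(Y) = 6 + 4*5 = 6 + 20 = 26)
(-73 + √(T(-3) + a(5)))*71 = (-73 + √((3 - 1*(-3)) + 26))*71 = (-73 + √((3 + 3) + 26))*71 = (-73 + √(6 + 26))*71 = (-73 + √32)*71 = (-73 + 4*√2)*71 = -5183 + 284*√2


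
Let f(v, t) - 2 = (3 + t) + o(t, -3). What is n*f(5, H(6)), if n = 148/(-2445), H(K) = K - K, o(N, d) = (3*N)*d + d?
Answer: -296/2445 ≈ -0.12106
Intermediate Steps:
o(N, d) = d + 3*N*d (o(N, d) = 3*N*d + d = d + 3*N*d)
H(K) = 0
n = -148/2445 (n = 148*(-1/2445) = -148/2445 ≈ -0.060532)
f(v, t) = 2 - 8*t (f(v, t) = 2 + ((3 + t) - 3*(1 + 3*t)) = 2 + ((3 + t) + (-3 - 9*t)) = 2 - 8*t)
n*f(5, H(6)) = -148*(2 - 8*0)/2445 = -148*(2 + 0)/2445 = -148/2445*2 = -296/2445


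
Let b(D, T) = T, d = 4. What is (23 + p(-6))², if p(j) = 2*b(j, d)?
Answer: 961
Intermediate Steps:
p(j) = 8 (p(j) = 2*4 = 8)
(23 + p(-6))² = (23 + 8)² = 31² = 961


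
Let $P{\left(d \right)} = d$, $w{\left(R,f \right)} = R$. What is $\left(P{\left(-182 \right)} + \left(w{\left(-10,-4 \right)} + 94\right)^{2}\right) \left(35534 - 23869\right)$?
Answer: $80185210$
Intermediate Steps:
$\left(P{\left(-182 \right)} + \left(w{\left(-10,-4 \right)} + 94\right)^{2}\right) \left(35534 - 23869\right) = \left(-182 + \left(-10 + 94\right)^{2}\right) \left(35534 - 23869\right) = \left(-182 + 84^{2}\right) 11665 = \left(-182 + 7056\right) 11665 = 6874 \cdot 11665 = 80185210$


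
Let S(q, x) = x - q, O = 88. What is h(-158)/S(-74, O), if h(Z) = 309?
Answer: 103/54 ≈ 1.9074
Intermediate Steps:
h(-158)/S(-74, O) = 309/(88 - 1*(-74)) = 309/(88 + 74) = 309/162 = 309*(1/162) = 103/54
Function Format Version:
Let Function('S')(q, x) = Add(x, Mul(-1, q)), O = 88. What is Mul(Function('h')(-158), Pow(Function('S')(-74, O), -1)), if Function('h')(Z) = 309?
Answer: Rational(103, 54) ≈ 1.9074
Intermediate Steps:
Mul(Function('h')(-158), Pow(Function('S')(-74, O), -1)) = Mul(309, Pow(Add(88, Mul(-1, -74)), -1)) = Mul(309, Pow(Add(88, 74), -1)) = Mul(309, Pow(162, -1)) = Mul(309, Rational(1, 162)) = Rational(103, 54)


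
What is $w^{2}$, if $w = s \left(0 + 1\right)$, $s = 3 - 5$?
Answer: $4$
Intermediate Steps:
$s = -2$ ($s = 3 - 5 = -2$)
$w = -2$ ($w = - 2 \left(0 + 1\right) = \left(-2\right) 1 = -2$)
$w^{2} = \left(-2\right)^{2} = 4$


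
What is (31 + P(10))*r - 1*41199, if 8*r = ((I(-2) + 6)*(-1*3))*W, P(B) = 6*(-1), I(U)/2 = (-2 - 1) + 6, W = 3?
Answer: -83073/2 ≈ -41537.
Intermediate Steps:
I(U) = 6 (I(U) = 2*((-2 - 1) + 6) = 2*(-3 + 6) = 2*3 = 6)
P(B) = -6
r = -27/2 (r = (((6 + 6)*(-1*3))*3)/8 = ((12*(-3))*3)/8 = (-36*3)/8 = (1/8)*(-108) = -27/2 ≈ -13.500)
(31 + P(10))*r - 1*41199 = (31 - 6)*(-27/2) - 1*41199 = 25*(-27/2) - 41199 = -675/2 - 41199 = -83073/2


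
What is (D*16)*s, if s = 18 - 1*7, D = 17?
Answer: 2992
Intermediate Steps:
s = 11 (s = 18 - 7 = 11)
(D*16)*s = (17*16)*11 = 272*11 = 2992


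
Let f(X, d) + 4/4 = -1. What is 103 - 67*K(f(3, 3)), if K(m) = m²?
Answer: -165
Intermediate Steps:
f(X, d) = -2 (f(X, d) = -1 - 1 = -2)
103 - 67*K(f(3, 3)) = 103 - 67*(-2)² = 103 - 67*4 = 103 - 268 = -165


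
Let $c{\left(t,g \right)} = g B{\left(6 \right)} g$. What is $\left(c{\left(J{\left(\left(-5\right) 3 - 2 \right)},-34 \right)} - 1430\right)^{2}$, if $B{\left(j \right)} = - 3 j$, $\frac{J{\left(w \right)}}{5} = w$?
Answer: $494528644$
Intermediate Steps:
$J{\left(w \right)} = 5 w$
$c{\left(t,g \right)} = - 18 g^{2}$ ($c{\left(t,g \right)} = g \left(\left(-3\right) 6\right) g = g \left(-18\right) g = - 18 g g = - 18 g^{2}$)
$\left(c{\left(J{\left(\left(-5\right) 3 - 2 \right)},-34 \right)} - 1430\right)^{2} = \left(- 18 \left(-34\right)^{2} - 1430\right)^{2} = \left(\left(-18\right) 1156 - 1430\right)^{2} = \left(-20808 - 1430\right)^{2} = \left(-22238\right)^{2} = 494528644$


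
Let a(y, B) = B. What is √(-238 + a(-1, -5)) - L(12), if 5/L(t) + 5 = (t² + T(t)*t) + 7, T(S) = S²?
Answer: -5/1874 + 9*I*√3 ≈ -0.0026681 + 15.588*I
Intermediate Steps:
L(t) = 5/(2 + t² + t³) (L(t) = 5/(-5 + ((t² + t²*t) + 7)) = 5/(-5 + ((t² + t³) + 7)) = 5/(-5 + (7 + t² + t³)) = 5/(2 + t² + t³))
√(-238 + a(-1, -5)) - L(12) = √(-238 - 5) - 5/(2 + 12² + 12³) = √(-243) - 5/(2 + 144 + 1728) = 9*I*√3 - 5/1874 = -5/1874 + 9*I*√3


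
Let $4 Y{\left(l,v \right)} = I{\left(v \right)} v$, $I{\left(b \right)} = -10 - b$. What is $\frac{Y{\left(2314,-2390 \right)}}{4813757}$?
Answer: $- \frac{1422050}{4813757} \approx -0.29541$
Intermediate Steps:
$Y{\left(l,v \right)} = \frac{v \left(-10 - v\right)}{4}$ ($Y{\left(l,v \right)} = \frac{\left(-10 - v\right) v}{4} = \frac{v \left(-10 - v\right)}{4}$)
$\frac{Y{\left(2314,-2390 \right)}}{4813757} = \frac{\left(- \frac{1}{4}\right) \left(-2390\right) \left(10 - 2390\right)}{4813757} = \left(- \frac{1}{4}\right) \left(-2390\right) \left(-2380\right) \frac{1}{4813757} = \left(-1422050\right) \frac{1}{4813757} = - \frac{1422050}{4813757}$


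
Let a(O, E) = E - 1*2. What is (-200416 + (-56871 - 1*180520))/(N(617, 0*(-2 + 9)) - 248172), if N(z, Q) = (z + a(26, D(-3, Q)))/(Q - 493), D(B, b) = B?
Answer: 12696403/7197024 ≈ 1.7641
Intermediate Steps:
a(O, E) = -2 + E (a(O, E) = E - 2 = -2 + E)
N(z, Q) = (-5 + z)/(-493 + Q) (N(z, Q) = (z + (-2 - 3))/(Q - 493) = (z - 5)/(-493 + Q) = (-5 + z)/(-493 + Q))
(-200416 + (-56871 - 1*180520))/(N(617, 0*(-2 + 9)) - 248172) = (-200416 + (-56871 - 1*180520))/((-5 + 617)/(-493 + 0*(-2 + 9)) - 248172) = (-200416 + (-56871 - 180520))/(612/(-493 + 0*7) - 248172) = (-200416 - 237391)/(612/(-493 + 0) - 248172) = -437807/(612/(-493) - 248172) = -437807/(-1/493*612 - 248172) = -437807/(-36/29 - 248172) = -437807/(-7197024/29) = -437807*(-29/7197024) = 12696403/7197024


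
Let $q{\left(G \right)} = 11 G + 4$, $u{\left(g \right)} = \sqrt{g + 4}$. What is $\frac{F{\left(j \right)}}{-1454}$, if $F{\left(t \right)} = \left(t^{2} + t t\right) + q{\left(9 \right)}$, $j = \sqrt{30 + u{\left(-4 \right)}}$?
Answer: $- \frac{163}{1454} \approx -0.1121$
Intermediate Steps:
$u{\left(g \right)} = \sqrt{4 + g}$
$j = \sqrt{30}$ ($j = \sqrt{30 + \sqrt{4 - 4}} = \sqrt{30 + \sqrt{0}} = \sqrt{30 + 0} = \sqrt{30} \approx 5.4772$)
$q{\left(G \right)} = 4 + 11 G$
$F{\left(t \right)} = 103 + 2 t^{2}$ ($F{\left(t \right)} = \left(t^{2} + t t\right) + \left(4 + 11 \cdot 9\right) = \left(t^{2} + t^{2}\right) + \left(4 + 99\right) = 2 t^{2} + 103 = 103 + 2 t^{2}$)
$\frac{F{\left(j \right)}}{-1454} = \frac{103 + 2 \left(\sqrt{30}\right)^{2}}{-1454} = \left(103 + 2 \cdot 30\right) \left(- \frac{1}{1454}\right) = \left(103 + 60\right) \left(- \frac{1}{1454}\right) = 163 \left(- \frac{1}{1454}\right) = - \frac{163}{1454}$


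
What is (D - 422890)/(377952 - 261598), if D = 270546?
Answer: -76172/58177 ≈ -1.3093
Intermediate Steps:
(D - 422890)/(377952 - 261598) = (270546 - 422890)/(377952 - 261598) = -152344/116354 = -152344*1/116354 = -76172/58177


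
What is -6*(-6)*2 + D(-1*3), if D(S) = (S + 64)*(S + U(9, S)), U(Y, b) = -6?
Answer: -477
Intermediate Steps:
D(S) = (-6 + S)*(64 + S) (D(S) = (S + 64)*(S - 6) = (64 + S)*(-6 + S) = (-6 + S)*(64 + S))
-6*(-6)*2 + D(-1*3) = -6*(-6)*2 + (-384 + (-1*3)² + 58*(-1*3)) = 36*2 + (-384 + (-3)² + 58*(-3)) = 72 + (-384 + 9 - 174) = 72 - 549 = -477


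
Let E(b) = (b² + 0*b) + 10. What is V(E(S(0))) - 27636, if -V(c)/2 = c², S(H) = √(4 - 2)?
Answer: -27924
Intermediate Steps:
S(H) = √2
E(b) = 10 + b² (E(b) = (b² + 0) + 10 = b² + 10 = 10 + b²)
V(c) = -2*c²
V(E(S(0))) - 27636 = -2*(10 + (√2)²)² - 27636 = -2*(10 + 2)² - 27636 = -2*12² - 27636 = -2*144 - 27636 = -288 - 27636 = -27924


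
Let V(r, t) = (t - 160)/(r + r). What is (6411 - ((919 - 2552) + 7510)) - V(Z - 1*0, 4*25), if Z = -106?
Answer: 28287/53 ≈ 533.72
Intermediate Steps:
V(r, t) = (-160 + t)/(2*r) (V(r, t) = (-160 + t)/((2*r)) = (-160 + t)*(1/(2*r)) = (-160 + t)/(2*r))
(6411 - ((919 - 2552) + 7510)) - V(Z - 1*0, 4*25) = (6411 - ((919 - 2552) + 7510)) - (-160 + 4*25)/(2*(-106 - 1*0)) = (6411 - (-1633 + 7510)) - (-160 + 100)/(2*(-106 + 0)) = (6411 - 1*5877) - (-60)/(2*(-106)) = (6411 - 5877) - (-1)*(-60)/(2*106) = 534 - 1*15/53 = 534 - 15/53 = 28287/53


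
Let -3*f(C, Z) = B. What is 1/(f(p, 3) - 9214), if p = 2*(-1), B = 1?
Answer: -3/27643 ≈ -0.00010853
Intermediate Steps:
p = -2
f(C, Z) = -1/3 (f(C, Z) = -1/3*1 = -1/3)
1/(f(p, 3) - 9214) = 1/(-1/3 - 9214) = 1/(-27643/3) = -3/27643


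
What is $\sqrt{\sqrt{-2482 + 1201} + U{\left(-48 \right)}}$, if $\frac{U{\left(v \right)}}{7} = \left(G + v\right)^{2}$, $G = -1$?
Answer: $\sqrt{16807 + i \sqrt{1281}} \approx 129.64 + 0.138 i$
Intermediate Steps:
$U{\left(v \right)} = 7 \left(-1 + v\right)^{2}$
$\sqrt{\sqrt{-2482 + 1201} + U{\left(-48 \right)}} = \sqrt{\sqrt{-2482 + 1201} + 7 \left(-1 - 48\right)^{2}} = \sqrt{\sqrt{-1281} + 7 \left(-49\right)^{2}} = \sqrt{i \sqrt{1281} + 7 \cdot 2401} = \sqrt{i \sqrt{1281} + 16807} = \sqrt{16807 + i \sqrt{1281}}$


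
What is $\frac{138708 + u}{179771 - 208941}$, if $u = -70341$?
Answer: $- \frac{68367}{29170} \approx -2.3437$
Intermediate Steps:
$\frac{138708 + u}{179771 - 208941} = \frac{138708 - 70341}{179771 - 208941} = \frac{68367}{-29170} = 68367 \left(- \frac{1}{29170}\right) = - \frac{68367}{29170}$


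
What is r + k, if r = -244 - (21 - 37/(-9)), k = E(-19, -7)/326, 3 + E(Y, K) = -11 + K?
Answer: -789761/2934 ≈ -269.18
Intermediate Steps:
E(Y, K) = -14 + K (E(Y, K) = -3 + (-11 + K) = -14 + K)
k = -21/326 (k = (-14 - 7)/326 = -21*1/326 = -21/326 ≈ -0.064417)
r = -2422/9 (r = -244 - (21 - 37*(-1)/9) = -244 - (21 - 1*(-37/9)) = -244 - (21 + 37/9) = -244 - 1*226/9 = -244 - 226/9 = -2422/9 ≈ -269.11)
r + k = -2422/9 - 21/326 = -789761/2934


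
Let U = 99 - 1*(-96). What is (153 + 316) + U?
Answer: 664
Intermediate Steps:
U = 195 (U = 99 + 96 = 195)
(153 + 316) + U = (153 + 316) + 195 = 469 + 195 = 664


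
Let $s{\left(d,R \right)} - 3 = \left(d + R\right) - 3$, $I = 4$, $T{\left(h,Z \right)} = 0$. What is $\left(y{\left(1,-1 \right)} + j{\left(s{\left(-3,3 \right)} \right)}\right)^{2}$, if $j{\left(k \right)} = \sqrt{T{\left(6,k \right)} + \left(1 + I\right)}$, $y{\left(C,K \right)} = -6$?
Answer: $\left(6 - \sqrt{5}\right)^{2} \approx 14.167$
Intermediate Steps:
$s{\left(d,R \right)} = R + d$ ($s{\left(d,R \right)} = 3 - \left(3 - R - d\right) = 3 + \left(-3 + R + d\right) = R + d$)
$j{\left(k \right)} = \sqrt{5}$ ($j{\left(k \right)} = \sqrt{0 + \left(1 + 4\right)} = \sqrt{0 + 5} = \sqrt{5}$)
$\left(y{\left(1,-1 \right)} + j{\left(s{\left(-3,3 \right)} \right)}\right)^{2} = \left(-6 + \sqrt{5}\right)^{2}$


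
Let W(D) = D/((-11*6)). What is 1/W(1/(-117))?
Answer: 7722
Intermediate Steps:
W(D) = -D/66 (W(D) = D/(-66) = D*(-1/66) = -D/66)
1/W(1/(-117)) = 1/(-1/66/(-117)) = 1/(-1/66*(-1/117)) = 1/(1/7722) = 7722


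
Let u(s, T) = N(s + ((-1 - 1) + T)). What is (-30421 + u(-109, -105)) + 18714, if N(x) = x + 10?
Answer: -11913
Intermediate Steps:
N(x) = 10 + x
u(s, T) = 8 + T + s (u(s, T) = 10 + (s + ((-1 - 1) + T)) = 10 + (s + (-2 + T)) = 10 + (-2 + T + s) = 8 + T + s)
(-30421 + u(-109, -105)) + 18714 = (-30421 + (8 - 105 - 109)) + 18714 = (-30421 - 206) + 18714 = -30627 + 18714 = -11913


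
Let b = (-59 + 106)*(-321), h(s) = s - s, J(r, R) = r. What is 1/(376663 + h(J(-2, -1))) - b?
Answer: 5682714682/376663 ≈ 15087.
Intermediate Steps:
h(s) = 0
b = -15087 (b = 47*(-321) = -15087)
1/(376663 + h(J(-2, -1))) - b = 1/(376663 + 0) - 1*(-15087) = 1/376663 + 15087 = 5682714682/376663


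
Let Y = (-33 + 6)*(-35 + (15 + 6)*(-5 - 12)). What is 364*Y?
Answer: 3852576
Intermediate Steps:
Y = 10584 (Y = -27*(-35 + 21*(-17)) = -27*(-35 - 357) = -27*(-392) = 10584)
364*Y = 364*10584 = 3852576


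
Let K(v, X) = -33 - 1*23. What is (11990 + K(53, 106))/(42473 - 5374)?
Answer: 11934/37099 ≈ 0.32168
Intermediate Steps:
K(v, X) = -56 (K(v, X) = -33 - 23 = -56)
(11990 + K(53, 106))/(42473 - 5374) = (11990 - 56)/(42473 - 5374) = 11934/37099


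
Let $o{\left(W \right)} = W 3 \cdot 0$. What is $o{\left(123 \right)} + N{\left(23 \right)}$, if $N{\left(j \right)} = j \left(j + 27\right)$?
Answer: $1150$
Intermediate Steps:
$N{\left(j \right)} = j \left(27 + j\right)$
$o{\left(W \right)} = 0$ ($o{\left(W \right)} = 3 W 0 = 0$)
$o{\left(123 \right)} + N{\left(23 \right)} = 0 + 23 \left(27 + 23\right) = 0 + 23 \cdot 50 = 0 + 1150 = 1150$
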